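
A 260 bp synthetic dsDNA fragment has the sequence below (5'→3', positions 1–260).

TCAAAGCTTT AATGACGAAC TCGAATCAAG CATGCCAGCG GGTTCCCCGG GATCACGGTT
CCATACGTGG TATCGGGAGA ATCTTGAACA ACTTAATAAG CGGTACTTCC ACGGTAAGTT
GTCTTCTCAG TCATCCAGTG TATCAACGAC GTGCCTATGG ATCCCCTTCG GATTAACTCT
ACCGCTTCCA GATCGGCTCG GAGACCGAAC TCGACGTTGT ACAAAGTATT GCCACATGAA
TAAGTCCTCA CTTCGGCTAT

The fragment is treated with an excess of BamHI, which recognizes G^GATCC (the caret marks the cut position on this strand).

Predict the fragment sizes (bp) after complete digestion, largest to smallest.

The BamHI site (GGATCC) starts at position 159.
BamHI cuts after the first base of each site, so after position 159.
Linear molecule, 1 cut → 2 fragments:
  1–159 → 159 bp
  160–260 → 101 bp
Sorted largest to smallest: 159, 101 bp.

159, 101 bp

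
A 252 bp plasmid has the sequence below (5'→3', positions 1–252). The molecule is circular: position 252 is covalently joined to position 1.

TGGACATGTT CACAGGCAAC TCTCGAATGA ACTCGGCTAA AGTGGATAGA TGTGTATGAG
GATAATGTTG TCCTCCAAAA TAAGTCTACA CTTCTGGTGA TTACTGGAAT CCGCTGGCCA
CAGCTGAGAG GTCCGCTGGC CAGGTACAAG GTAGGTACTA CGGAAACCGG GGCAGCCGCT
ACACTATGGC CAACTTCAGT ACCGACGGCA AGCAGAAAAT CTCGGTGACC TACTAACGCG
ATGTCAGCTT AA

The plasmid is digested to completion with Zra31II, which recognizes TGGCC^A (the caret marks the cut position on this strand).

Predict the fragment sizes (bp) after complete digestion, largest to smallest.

180, 50, 22 bp

Zra31II sites (TGGCCA) start at positions 115, 137, 187.
Zra31II cuts after base 5 of each site (before the last base), so after positions 119, 141, 191.
Circular molecule, 3 cuts → 3 fragments:
  120–141 → 22 bp
  142–191 → 50 bp
  192–252 then 1–119 → 61 + 119 = 180 bp
Sorted largest to smallest: 180, 50, 22 bp.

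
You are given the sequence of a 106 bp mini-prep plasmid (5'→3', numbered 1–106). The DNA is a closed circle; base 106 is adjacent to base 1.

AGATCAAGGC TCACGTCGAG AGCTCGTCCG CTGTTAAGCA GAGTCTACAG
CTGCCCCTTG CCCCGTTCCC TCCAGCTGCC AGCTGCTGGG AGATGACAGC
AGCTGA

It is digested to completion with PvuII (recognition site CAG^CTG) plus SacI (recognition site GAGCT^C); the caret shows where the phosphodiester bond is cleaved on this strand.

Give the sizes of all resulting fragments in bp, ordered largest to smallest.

PvuII sites (CAGCTG) start at positions 48, 73, 80, 100.
PvuII cuts after base 3 of each site, so after positions 50, 75, 82, 102.
The SacI site (GAGCTC) starts at position 20.
SacI cuts after base 5 of each site (before the last base), so after position 24.
Combined cut positions: 24, 50, 75, 82, 102.
Circular molecule, 5 cuts → 5 fragments:
  25–50 → 26 bp
  51–75 → 25 bp
  76–82 → 7 bp
  83–102 → 20 bp
  103–106 then 1–24 → 4 + 24 = 28 bp
Sorted largest to smallest: 28, 26, 25, 20, 7 bp.

28, 26, 25, 20, 7 bp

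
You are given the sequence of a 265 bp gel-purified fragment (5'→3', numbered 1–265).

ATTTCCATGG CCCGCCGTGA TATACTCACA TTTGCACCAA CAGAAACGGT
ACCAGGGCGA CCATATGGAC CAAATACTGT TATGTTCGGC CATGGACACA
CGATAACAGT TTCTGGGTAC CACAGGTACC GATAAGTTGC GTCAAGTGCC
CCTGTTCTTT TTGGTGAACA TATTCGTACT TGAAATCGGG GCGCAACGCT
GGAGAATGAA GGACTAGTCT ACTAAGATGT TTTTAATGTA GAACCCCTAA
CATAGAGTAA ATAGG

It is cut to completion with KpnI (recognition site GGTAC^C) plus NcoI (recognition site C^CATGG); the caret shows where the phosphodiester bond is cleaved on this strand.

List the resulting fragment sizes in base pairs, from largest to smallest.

136, 47, 38, 30, 9, 5 bp

KpnI sites (GGTACC) start at positions 48, 116, 125.
KpnI cuts after base 5 of each site (before the last base), so after positions 52, 120, 129.
NcoI sites (CCATGG) start at positions 5, 90.
NcoI cuts after the first base of each site, so after positions 5, 90.
Combined cut positions: 5, 52, 90, 120, 129.
Linear molecule, 5 cuts → 6 fragments:
  1–5 → 5 bp
  6–52 → 47 bp
  53–90 → 38 bp
  91–120 → 30 bp
  121–129 → 9 bp
  130–265 → 136 bp
Sorted largest to smallest: 136, 47, 38, 30, 9, 5 bp.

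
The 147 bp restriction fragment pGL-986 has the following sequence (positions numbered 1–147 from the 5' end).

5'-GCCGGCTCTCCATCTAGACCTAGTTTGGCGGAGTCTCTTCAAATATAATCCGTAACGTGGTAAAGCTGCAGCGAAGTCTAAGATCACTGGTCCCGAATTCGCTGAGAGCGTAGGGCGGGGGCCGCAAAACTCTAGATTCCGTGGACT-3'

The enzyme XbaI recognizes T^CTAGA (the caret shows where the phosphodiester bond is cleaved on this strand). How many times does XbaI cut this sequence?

2

TCTAGA occurs starting at positions 13, 131.
XbaI cuts at 2 sites.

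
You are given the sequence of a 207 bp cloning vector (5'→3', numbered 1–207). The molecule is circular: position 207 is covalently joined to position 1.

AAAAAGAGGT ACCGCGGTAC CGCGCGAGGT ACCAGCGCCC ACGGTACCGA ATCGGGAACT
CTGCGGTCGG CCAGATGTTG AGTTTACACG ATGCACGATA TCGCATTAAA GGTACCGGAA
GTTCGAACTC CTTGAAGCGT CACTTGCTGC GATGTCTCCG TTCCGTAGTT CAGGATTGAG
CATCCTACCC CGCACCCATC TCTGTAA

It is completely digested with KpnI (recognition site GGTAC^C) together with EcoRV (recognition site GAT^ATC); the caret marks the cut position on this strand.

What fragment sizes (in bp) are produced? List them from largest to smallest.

104, 52, 16, 15, 12, 8 bp

KpnI sites (GGTACC) start at positions 8, 16, 28, 43, 111.
KpnI cuts after base 5 of each site (before the last base), so after positions 12, 20, 32, 47, 115.
The EcoRV site (GATATC) starts at position 97.
EcoRV cuts after base 3 of each site, so after position 99.
Combined cut positions: 12, 20, 32, 47, 99, 115.
Circular molecule, 6 cuts → 6 fragments:
  13–20 → 8 bp
  21–32 → 12 bp
  33–47 → 15 bp
  48–99 → 52 bp
  100–115 → 16 bp
  116–207 then 1–12 → 92 + 12 = 104 bp
Sorted largest to smallest: 104, 52, 16, 15, 12, 8 bp.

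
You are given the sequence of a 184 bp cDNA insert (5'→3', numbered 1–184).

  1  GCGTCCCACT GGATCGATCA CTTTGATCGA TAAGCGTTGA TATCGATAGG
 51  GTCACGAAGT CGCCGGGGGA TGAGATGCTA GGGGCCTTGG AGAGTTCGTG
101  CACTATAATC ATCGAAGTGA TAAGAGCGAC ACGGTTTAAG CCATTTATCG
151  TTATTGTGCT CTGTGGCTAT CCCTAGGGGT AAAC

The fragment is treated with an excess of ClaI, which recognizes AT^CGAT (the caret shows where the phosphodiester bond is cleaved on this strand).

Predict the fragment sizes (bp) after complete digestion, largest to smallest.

141, 16, 14, 13 bp

ClaI sites (ATCGAT) start at positions 13, 26, 42.
ClaI cuts after base 2 of each site, so after positions 14, 27, 43.
Linear molecule, 3 cuts → 4 fragments:
  1–14 → 14 bp
  15–27 → 13 bp
  28–43 → 16 bp
  44–184 → 141 bp
Sorted largest to smallest: 141, 16, 14, 13 bp.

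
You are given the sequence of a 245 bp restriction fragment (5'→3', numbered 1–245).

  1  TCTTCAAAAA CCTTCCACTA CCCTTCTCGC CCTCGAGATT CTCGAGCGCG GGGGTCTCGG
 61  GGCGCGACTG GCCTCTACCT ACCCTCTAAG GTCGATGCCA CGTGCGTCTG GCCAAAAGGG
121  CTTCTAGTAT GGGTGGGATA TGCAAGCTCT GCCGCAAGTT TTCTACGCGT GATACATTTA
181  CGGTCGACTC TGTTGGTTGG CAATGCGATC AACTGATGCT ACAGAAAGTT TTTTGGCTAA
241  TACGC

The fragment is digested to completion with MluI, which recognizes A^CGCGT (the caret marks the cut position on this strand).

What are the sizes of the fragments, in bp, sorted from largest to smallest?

The MluI site (ACGCGT) starts at position 165.
MluI cuts after the first base of each site, so after position 165.
Linear molecule, 1 cut → 2 fragments:
  1–165 → 165 bp
  166–245 → 80 bp
Sorted largest to smallest: 165, 80 bp.

165, 80 bp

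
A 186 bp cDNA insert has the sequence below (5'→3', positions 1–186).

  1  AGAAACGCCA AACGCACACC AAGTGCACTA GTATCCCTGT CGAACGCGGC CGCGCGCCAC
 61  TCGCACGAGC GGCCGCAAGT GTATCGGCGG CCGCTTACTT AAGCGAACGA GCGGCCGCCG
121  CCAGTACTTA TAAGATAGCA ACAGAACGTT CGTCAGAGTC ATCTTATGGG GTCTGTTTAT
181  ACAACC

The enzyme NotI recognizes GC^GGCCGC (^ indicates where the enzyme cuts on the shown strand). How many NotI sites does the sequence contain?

GCGGCCGC occurs starting at positions 46, 69, 87, 111.
NotI cuts at 4 sites.

4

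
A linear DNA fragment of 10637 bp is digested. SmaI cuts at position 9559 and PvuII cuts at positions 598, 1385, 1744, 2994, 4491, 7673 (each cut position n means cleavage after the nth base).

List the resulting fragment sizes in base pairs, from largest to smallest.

3182, 1886, 1497, 1250, 1078, 787, 598, 359 bp

Combined cut positions (sorted): 598, 1385, 1744, 2994, 4491, 7673, 9559.
Linear molecule, 7 cuts → 8 fragments:
  598 − 0 = 598 bp
  1385 − 598 = 787 bp
  1744 − 1385 = 359 bp
  2994 − 1744 = 1250 bp
  4491 − 2994 = 1497 bp
  7673 − 4491 = 3182 bp
  9559 − 7673 = 1886 bp
  10637 − 9559 = 1078 bp
Sorted largest to smallest: 3182, 1886, 1497, 1250, 1078, 787, 598, 359 bp.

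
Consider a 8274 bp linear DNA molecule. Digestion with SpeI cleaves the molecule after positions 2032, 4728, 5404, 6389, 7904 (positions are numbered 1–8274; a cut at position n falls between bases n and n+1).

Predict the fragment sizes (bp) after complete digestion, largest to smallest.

Linear molecule, 5 cuts → 6 fragments:
  2032 − 0 = 2032 bp
  4728 − 2032 = 2696 bp
  5404 − 4728 = 676 bp
  6389 − 5404 = 985 bp
  7904 − 6389 = 1515 bp
  8274 − 7904 = 370 bp
Sorted largest to smallest: 2696, 2032, 1515, 985, 676, 370 bp.

2696, 2032, 1515, 985, 676, 370 bp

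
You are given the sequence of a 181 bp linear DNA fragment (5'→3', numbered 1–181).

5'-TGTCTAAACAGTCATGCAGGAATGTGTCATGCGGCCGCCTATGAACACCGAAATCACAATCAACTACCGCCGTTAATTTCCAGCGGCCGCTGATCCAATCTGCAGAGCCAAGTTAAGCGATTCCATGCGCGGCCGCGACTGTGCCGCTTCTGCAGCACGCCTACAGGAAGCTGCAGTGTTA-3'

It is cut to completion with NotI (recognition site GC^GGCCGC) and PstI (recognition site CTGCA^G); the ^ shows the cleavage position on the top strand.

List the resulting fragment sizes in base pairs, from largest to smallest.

NotI sites (GCGGCCGC) start at positions 31, 83, 129.
NotI cuts after base 2 of each site, so after positions 32, 84, 130.
PstI sites (CTGCAG) start at positions 100, 150, 171.
PstI cuts after base 5 of each site (before the last base), so after positions 104, 154, 175.
Combined cut positions: 32, 84, 104, 130, 154, 175.
Linear molecule, 6 cuts → 7 fragments:
  1–32 → 32 bp
  33–84 → 52 bp
  85–104 → 20 bp
  105–130 → 26 bp
  131–154 → 24 bp
  155–175 → 21 bp
  176–181 → 6 bp
Sorted largest to smallest: 52, 32, 26, 24, 21, 20, 6 bp.

52, 32, 26, 24, 21, 20, 6 bp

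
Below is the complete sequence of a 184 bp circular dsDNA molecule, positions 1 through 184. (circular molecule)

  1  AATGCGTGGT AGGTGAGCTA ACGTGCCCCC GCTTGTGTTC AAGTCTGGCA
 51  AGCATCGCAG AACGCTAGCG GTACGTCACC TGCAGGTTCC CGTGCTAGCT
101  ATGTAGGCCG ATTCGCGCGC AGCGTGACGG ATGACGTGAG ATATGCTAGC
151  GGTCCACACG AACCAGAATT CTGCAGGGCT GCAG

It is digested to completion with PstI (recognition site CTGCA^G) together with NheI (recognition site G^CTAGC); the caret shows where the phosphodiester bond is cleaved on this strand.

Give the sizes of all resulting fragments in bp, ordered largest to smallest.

65, 51, 30, 20, 10, 8 bp

PstI sites (CTGCAG) start at positions 80, 171, 179.
PstI cuts after base 5 of each site (before the last base), so after positions 84, 175, 183.
NheI sites (GCTAGC) start at positions 64, 94, 145.
NheI cuts after the first base of each site, so after positions 64, 94, 145.
Combined cut positions: 64, 84, 94, 145, 175, 183.
Circular molecule, 6 cuts → 6 fragments:
  65–84 → 20 bp
  85–94 → 10 bp
  95–145 → 51 bp
  146–175 → 30 bp
  176–183 → 8 bp
  184–184 then 1–64 → 1 + 64 = 65 bp
Sorted largest to smallest: 65, 51, 30, 20, 10, 8 bp.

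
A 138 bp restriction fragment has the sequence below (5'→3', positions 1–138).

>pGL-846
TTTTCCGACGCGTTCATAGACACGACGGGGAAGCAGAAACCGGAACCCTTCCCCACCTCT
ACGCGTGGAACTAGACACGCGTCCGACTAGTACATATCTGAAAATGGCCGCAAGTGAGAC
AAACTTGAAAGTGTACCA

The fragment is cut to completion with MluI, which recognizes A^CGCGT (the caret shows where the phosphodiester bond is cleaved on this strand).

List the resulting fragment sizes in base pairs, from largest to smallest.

MluI sites (ACGCGT) start at positions 8, 61, 77.
MluI cuts after the first base of each site, so after positions 8, 61, 77.
Linear molecule, 3 cuts → 4 fragments:
  1–8 → 8 bp
  9–61 → 53 bp
  62–77 → 16 bp
  78–138 → 61 bp
Sorted largest to smallest: 61, 53, 16, 8 bp.

61, 53, 16, 8 bp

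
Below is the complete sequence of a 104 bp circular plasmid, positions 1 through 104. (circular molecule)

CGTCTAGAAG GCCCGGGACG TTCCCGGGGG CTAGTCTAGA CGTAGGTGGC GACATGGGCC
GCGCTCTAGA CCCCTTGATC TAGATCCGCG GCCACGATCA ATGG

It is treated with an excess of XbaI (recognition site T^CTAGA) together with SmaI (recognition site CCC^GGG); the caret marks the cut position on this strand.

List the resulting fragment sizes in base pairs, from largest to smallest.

XbaI sites (TCTAGA) start at positions 3, 35, 65, 79.
XbaI cuts after the first base of each site, so after positions 3, 35, 65, 79.
SmaI sites (CCCGGG) start at positions 12, 23.
SmaI cuts after base 3 of each site, so after positions 14, 25.
Combined cut positions: 3, 14, 25, 35, 65, 79.
Circular molecule, 6 cuts → 6 fragments:
  4–14 → 11 bp
  15–25 → 11 bp
  26–35 → 10 bp
  36–65 → 30 bp
  66–79 → 14 bp
  80–104 then 1–3 → 25 + 3 = 28 bp
Sorted largest to smallest: 30, 28, 14, 11, 11, 10 bp.

30, 28, 14, 11, 11, 10 bp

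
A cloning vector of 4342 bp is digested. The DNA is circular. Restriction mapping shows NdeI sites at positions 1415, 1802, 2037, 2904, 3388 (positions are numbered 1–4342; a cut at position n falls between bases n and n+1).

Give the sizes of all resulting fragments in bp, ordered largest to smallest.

2369, 867, 484, 387, 235 bp

Circular molecule, 5 cuts → 5 fragments:
  1802 − 1415 = 387 bp
  2037 − 1802 = 235 bp
  2904 − 2037 = 867 bp
  3388 − 2904 = 484 bp
  wrap: 4342 − 3388 + 1415 = 2369 bp
Sorted largest to smallest: 2369, 867, 484, 387, 235 bp.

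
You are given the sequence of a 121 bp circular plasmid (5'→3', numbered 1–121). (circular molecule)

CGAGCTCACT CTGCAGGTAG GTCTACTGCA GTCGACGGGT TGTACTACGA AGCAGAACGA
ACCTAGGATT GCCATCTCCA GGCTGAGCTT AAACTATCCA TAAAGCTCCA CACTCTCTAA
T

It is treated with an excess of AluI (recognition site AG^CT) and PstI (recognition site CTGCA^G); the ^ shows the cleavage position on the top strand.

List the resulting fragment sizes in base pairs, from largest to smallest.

57, 20, 18, 15, 11 bp

AluI sites (AGCT) start at positions 3, 86, 104.
AluI cuts after base 2 of each site, so after positions 4, 87, 105.
PstI sites (CTGCAG) start at positions 11, 26.
PstI cuts after base 5 of each site (before the last base), so after positions 15, 30.
Combined cut positions: 4, 15, 30, 87, 105.
Circular molecule, 5 cuts → 5 fragments:
  5–15 → 11 bp
  16–30 → 15 bp
  31–87 → 57 bp
  88–105 → 18 bp
  106–121 then 1–4 → 16 + 4 = 20 bp
Sorted largest to smallest: 57, 20, 18, 15, 11 bp.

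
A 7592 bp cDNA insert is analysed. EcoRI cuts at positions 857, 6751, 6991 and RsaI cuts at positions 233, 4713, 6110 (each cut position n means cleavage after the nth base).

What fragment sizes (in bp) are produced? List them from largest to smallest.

Combined cut positions (sorted): 233, 857, 4713, 6110, 6751, 6991.
Linear molecule, 6 cuts → 7 fragments:
  233 − 0 = 233 bp
  857 − 233 = 624 bp
  4713 − 857 = 3856 bp
  6110 − 4713 = 1397 bp
  6751 − 6110 = 641 bp
  6991 − 6751 = 240 bp
  7592 − 6991 = 601 bp
Sorted largest to smallest: 3856, 1397, 641, 624, 601, 240, 233 bp.

3856, 1397, 641, 624, 601, 240, 233 bp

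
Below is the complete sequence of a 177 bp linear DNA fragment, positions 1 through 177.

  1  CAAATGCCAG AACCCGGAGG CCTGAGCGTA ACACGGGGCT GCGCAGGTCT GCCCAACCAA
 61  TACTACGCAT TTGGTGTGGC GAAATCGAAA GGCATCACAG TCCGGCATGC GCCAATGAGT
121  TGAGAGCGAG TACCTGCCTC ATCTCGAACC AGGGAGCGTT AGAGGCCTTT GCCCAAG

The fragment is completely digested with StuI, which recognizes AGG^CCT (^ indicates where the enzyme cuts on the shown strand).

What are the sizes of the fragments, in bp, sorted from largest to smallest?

StuI sites (AGGCCT) start at positions 18, 163.
StuI cuts after base 3 of each site, so after positions 20, 165.
Linear molecule, 2 cuts → 3 fragments:
  1–20 → 20 bp
  21–165 → 145 bp
  166–177 → 12 bp
Sorted largest to smallest: 145, 20, 12 bp.

145, 20, 12 bp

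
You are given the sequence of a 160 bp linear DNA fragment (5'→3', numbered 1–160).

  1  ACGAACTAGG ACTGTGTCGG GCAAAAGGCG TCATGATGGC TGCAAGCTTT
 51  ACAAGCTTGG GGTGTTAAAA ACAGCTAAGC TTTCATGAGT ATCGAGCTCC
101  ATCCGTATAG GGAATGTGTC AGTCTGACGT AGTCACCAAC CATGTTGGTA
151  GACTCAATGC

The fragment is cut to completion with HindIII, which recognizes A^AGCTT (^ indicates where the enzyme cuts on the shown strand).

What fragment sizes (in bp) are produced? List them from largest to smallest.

83, 44, 24, 9 bp

HindIII sites (AAGCTT) start at positions 44, 53, 77.
HindIII cuts after the first base of each site, so after positions 44, 53, 77.
Linear molecule, 3 cuts → 4 fragments:
  1–44 → 44 bp
  45–53 → 9 bp
  54–77 → 24 bp
  78–160 → 83 bp
Sorted largest to smallest: 83, 44, 24, 9 bp.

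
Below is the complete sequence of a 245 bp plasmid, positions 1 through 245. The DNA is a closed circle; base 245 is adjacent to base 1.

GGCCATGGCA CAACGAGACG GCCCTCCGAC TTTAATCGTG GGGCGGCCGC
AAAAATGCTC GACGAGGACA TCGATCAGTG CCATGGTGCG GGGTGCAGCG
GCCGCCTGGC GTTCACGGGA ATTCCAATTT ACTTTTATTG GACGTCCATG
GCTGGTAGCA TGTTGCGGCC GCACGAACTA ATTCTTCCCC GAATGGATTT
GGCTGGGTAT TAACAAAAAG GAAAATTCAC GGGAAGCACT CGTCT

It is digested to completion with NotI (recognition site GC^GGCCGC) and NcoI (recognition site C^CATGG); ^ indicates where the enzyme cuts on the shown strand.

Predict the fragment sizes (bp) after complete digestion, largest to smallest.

82, 47, 41, 37, 20, 18 bp

NotI sites (GCGGCCGC) start at positions 43, 98, 165.
NotI cuts after base 2 of each site, so after positions 44, 99, 166.
NcoI sites (CCATGG) start at positions 3, 81, 146.
NcoI cuts after the first base of each site, so after positions 3, 81, 146.
Combined cut positions: 3, 44, 81, 99, 146, 166.
Circular molecule, 6 cuts → 6 fragments:
  4–44 → 41 bp
  45–81 → 37 bp
  82–99 → 18 bp
  100–146 → 47 bp
  147–166 → 20 bp
  167–245 then 1–3 → 79 + 3 = 82 bp
Sorted largest to smallest: 82, 47, 41, 37, 20, 18 bp.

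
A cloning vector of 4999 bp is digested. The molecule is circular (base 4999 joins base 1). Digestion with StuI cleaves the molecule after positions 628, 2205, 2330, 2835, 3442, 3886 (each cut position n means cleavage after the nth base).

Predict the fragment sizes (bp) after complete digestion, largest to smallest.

1741, 1577, 607, 505, 444, 125 bp

Circular molecule, 6 cuts → 6 fragments:
  2205 − 628 = 1577 bp
  2330 − 2205 = 125 bp
  2835 − 2330 = 505 bp
  3442 − 2835 = 607 bp
  3886 − 3442 = 444 bp
  wrap: 4999 − 3886 + 628 = 1741 bp
Sorted largest to smallest: 1741, 1577, 607, 505, 444, 125 bp.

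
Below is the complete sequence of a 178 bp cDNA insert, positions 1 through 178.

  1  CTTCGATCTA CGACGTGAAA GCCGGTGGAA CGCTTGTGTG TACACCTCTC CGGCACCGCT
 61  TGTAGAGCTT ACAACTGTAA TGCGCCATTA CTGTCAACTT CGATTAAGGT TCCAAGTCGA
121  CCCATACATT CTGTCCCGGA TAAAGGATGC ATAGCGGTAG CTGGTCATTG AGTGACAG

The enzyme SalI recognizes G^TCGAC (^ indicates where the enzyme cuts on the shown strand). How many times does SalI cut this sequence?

GTCGAC occurs starting at position 116.
SalI cuts at 1 site.

1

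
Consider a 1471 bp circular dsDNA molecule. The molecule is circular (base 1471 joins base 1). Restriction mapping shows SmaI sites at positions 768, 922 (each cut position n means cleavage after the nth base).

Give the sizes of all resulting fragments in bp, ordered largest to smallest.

Circular molecule, 2 cuts → 2 fragments:
  922 − 768 = 154 bp
  wrap: 1471 − 922 + 768 = 1317 bp
Sorted largest to smallest: 1317, 154 bp.

1317, 154 bp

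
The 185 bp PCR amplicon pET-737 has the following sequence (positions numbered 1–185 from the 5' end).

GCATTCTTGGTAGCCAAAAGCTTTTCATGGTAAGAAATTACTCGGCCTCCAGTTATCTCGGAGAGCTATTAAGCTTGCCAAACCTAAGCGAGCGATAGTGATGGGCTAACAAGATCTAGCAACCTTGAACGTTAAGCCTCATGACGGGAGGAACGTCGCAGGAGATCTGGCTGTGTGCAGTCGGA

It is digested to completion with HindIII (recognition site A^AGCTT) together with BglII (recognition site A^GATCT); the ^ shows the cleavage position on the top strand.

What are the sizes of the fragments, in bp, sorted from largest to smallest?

HindIII sites (AAGCTT) start at positions 18, 71.
HindIII cuts after the first base of each site, so after positions 18, 71.
BglII sites (AGATCT) start at positions 112, 163.
BglII cuts after the first base of each site, so after positions 112, 163.
Combined cut positions: 18, 71, 112, 163.
Linear molecule, 4 cuts → 5 fragments:
  1–18 → 18 bp
  19–71 → 53 bp
  72–112 → 41 bp
  113–163 → 51 bp
  164–185 → 22 bp
Sorted largest to smallest: 53, 51, 41, 22, 18 bp.

53, 51, 41, 22, 18 bp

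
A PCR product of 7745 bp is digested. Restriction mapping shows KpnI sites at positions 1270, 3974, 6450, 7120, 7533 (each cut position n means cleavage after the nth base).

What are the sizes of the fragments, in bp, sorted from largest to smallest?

2704, 2476, 1270, 670, 413, 212 bp

Linear molecule, 5 cuts → 6 fragments:
  1270 − 0 = 1270 bp
  3974 − 1270 = 2704 bp
  6450 − 3974 = 2476 bp
  7120 − 6450 = 670 bp
  7533 − 7120 = 413 bp
  7745 − 7533 = 212 bp
Sorted largest to smallest: 2704, 2476, 1270, 670, 413, 212 bp.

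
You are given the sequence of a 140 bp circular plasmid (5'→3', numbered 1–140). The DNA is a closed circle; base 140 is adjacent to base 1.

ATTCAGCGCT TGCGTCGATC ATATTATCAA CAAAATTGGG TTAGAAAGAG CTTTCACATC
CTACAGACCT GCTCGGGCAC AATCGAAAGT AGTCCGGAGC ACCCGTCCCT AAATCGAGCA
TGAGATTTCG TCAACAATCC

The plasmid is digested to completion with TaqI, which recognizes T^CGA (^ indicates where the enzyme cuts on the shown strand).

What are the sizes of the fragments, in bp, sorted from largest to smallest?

68, 41, 31 bp

TaqI sites (TCGA) start at positions 15, 83, 114.
TaqI cuts after the first base of each site, so after positions 15, 83, 114.
Circular molecule, 3 cuts → 3 fragments:
  16–83 → 68 bp
  84–114 → 31 bp
  115–140 then 1–15 → 26 + 15 = 41 bp
Sorted largest to smallest: 68, 41, 31 bp.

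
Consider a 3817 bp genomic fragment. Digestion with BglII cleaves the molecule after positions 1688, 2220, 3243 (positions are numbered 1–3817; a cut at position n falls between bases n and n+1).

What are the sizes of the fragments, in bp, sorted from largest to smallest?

1688, 1023, 574, 532 bp

Linear molecule, 3 cuts → 4 fragments:
  1688 − 0 = 1688 bp
  2220 − 1688 = 532 bp
  3243 − 2220 = 1023 bp
  3817 − 3243 = 574 bp
Sorted largest to smallest: 1688, 1023, 574, 532 bp.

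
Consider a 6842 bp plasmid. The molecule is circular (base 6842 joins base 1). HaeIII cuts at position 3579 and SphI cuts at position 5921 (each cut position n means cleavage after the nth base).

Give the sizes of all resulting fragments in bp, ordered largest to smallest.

4500, 2342 bp

Combined cut positions (sorted): 3579, 5921.
Circular molecule, 2 cuts → 2 fragments:
  5921 − 3579 = 2342 bp
  wrap: 6842 − 5921 + 3579 = 4500 bp
Sorted largest to smallest: 4500, 2342 bp.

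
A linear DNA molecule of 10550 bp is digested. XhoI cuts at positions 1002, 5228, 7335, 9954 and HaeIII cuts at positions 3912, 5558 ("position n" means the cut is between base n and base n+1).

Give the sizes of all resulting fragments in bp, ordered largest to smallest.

2910, 2619, 1777, 1316, 1002, 596, 330 bp

Combined cut positions (sorted): 1002, 3912, 5228, 5558, 7335, 9954.
Linear molecule, 6 cuts → 7 fragments:
  1002 − 0 = 1002 bp
  3912 − 1002 = 2910 bp
  5228 − 3912 = 1316 bp
  5558 − 5228 = 330 bp
  7335 − 5558 = 1777 bp
  9954 − 7335 = 2619 bp
  10550 − 9954 = 596 bp
Sorted largest to smallest: 2910, 2619, 1777, 1316, 1002, 596, 330 bp.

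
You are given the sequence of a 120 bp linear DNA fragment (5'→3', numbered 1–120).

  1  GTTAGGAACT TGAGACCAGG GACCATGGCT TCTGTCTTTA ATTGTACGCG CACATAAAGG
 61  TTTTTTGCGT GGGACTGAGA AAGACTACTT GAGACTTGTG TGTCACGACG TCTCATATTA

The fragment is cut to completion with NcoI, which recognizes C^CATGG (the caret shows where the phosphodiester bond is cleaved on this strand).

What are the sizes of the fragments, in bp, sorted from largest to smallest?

97, 23 bp

The NcoI site (CCATGG) starts at position 23.
NcoI cuts after the first base of each site, so after position 23.
Linear molecule, 1 cut → 2 fragments:
  1–23 → 23 bp
  24–120 → 97 bp
Sorted largest to smallest: 97, 23 bp.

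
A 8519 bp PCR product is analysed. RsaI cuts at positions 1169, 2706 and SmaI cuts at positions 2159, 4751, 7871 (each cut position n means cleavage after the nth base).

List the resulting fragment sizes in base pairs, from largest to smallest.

3120, 2045, 1169, 990, 648, 547 bp

Combined cut positions (sorted): 1169, 2159, 2706, 4751, 7871.
Linear molecule, 5 cuts → 6 fragments:
  1169 − 0 = 1169 bp
  2159 − 1169 = 990 bp
  2706 − 2159 = 547 bp
  4751 − 2706 = 2045 bp
  7871 − 4751 = 3120 bp
  8519 − 7871 = 648 bp
Sorted largest to smallest: 3120, 2045, 1169, 990, 648, 547 bp.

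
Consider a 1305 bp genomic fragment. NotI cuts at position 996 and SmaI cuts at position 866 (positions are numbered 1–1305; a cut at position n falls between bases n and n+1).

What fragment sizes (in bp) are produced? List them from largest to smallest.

866, 309, 130 bp

Combined cut positions (sorted): 866, 996.
Linear molecule, 2 cuts → 3 fragments:
  866 − 0 = 866 bp
  996 − 866 = 130 bp
  1305 − 996 = 309 bp
Sorted largest to smallest: 866, 309, 130 bp.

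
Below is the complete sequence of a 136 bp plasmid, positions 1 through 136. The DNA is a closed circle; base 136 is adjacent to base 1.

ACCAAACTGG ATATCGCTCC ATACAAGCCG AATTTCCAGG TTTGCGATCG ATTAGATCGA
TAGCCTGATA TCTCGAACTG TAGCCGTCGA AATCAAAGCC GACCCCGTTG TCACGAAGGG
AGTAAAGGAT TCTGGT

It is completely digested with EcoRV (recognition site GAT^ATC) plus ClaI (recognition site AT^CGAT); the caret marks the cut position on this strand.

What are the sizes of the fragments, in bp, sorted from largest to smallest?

EcoRV sites (GATATC) start at positions 10, 67.
EcoRV cuts after base 3 of each site, so after positions 12, 69.
ClaI sites (ATCGAT) start at positions 47, 56.
ClaI cuts after base 2 of each site, so after positions 48, 57.
Combined cut positions: 12, 48, 57, 69.
Circular molecule, 4 cuts → 4 fragments:
  13–48 → 36 bp
  49–57 → 9 bp
  58–69 → 12 bp
  70–136 then 1–12 → 67 + 12 = 79 bp
Sorted largest to smallest: 79, 36, 12, 9 bp.

79, 36, 12, 9 bp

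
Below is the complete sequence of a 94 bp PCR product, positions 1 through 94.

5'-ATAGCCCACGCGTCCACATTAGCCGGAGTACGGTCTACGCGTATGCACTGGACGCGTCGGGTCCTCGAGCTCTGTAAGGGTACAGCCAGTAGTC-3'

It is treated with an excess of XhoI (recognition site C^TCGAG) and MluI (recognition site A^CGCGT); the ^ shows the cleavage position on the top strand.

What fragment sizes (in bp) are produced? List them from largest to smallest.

The XhoI site (CTCGAG) starts at position 64.
XhoI cuts after the first base of each site, so after position 64.
MluI sites (ACGCGT) start at positions 8, 37, 52.
MluI cuts after the first base of each site, so after positions 8, 37, 52.
Combined cut positions: 8, 37, 52, 64.
Linear molecule, 4 cuts → 5 fragments:
  1–8 → 8 bp
  9–37 → 29 bp
  38–52 → 15 bp
  53–64 → 12 bp
  65–94 → 30 bp
Sorted largest to smallest: 30, 29, 15, 12, 8 bp.

30, 29, 15, 12, 8 bp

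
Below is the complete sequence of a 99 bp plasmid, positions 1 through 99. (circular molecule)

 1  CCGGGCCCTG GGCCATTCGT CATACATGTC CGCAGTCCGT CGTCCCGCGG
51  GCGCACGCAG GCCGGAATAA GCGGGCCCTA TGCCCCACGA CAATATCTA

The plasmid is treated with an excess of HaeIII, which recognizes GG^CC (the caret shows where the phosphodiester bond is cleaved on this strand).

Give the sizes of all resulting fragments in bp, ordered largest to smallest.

HaeIII sites (GGCC) start at positions 4, 11, 60, 74.
HaeIII cuts after base 2 of each site, so after positions 5, 12, 61, 75.
Circular molecule, 4 cuts → 4 fragments:
  6–12 → 7 bp
  13–61 → 49 bp
  62–75 → 14 bp
  76–99 then 1–5 → 24 + 5 = 29 bp
Sorted largest to smallest: 49, 29, 14, 7 bp.

49, 29, 14, 7 bp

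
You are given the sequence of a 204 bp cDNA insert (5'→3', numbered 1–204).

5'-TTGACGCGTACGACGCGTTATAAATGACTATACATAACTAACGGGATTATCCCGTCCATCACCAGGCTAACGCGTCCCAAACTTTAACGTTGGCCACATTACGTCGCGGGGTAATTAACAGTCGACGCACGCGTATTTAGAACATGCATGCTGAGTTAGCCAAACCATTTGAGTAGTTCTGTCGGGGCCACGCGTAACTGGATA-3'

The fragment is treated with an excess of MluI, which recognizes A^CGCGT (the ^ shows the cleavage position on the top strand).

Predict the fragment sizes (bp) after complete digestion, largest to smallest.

61, 59, 57, 14, 9, 4 bp

MluI sites (ACGCGT) start at positions 4, 13, 70, 129, 190.
MluI cuts after the first base of each site, so after positions 4, 13, 70, 129, 190.
Linear molecule, 5 cuts → 6 fragments:
  1–4 → 4 bp
  5–13 → 9 bp
  14–70 → 57 bp
  71–129 → 59 bp
  130–190 → 61 bp
  191–204 → 14 bp
Sorted largest to smallest: 61, 59, 57, 14, 9, 4 bp.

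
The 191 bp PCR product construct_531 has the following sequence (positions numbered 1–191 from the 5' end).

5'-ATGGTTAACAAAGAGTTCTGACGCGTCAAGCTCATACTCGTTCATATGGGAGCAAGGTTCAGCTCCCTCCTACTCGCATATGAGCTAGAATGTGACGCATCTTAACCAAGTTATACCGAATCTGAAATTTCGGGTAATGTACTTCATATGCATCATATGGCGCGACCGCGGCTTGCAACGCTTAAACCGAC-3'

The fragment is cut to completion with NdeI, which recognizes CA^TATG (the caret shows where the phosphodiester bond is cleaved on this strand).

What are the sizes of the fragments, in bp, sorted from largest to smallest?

68, 44, 36, 34, 9 bp

NdeI sites (CATATG) start at positions 43, 77, 145, 154.
NdeI cuts after base 2 of each site, so after positions 44, 78, 146, 155.
Linear molecule, 4 cuts → 5 fragments:
  1–44 → 44 bp
  45–78 → 34 bp
  79–146 → 68 bp
  147–155 → 9 bp
  156–191 → 36 bp
Sorted largest to smallest: 68, 44, 36, 34, 9 bp.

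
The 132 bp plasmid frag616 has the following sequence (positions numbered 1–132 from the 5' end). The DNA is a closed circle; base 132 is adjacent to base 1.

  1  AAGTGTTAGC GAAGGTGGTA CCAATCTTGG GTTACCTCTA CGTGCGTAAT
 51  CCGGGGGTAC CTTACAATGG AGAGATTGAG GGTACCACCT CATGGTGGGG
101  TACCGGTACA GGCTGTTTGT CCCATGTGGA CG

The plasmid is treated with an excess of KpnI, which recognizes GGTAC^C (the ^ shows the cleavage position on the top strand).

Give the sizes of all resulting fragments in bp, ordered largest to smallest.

KpnI sites (GGTACC) start at positions 17, 56, 81, 99.
KpnI cuts after base 5 of each site (before the last base), so after positions 21, 60, 85, 103.
Circular molecule, 4 cuts → 4 fragments:
  22–60 → 39 bp
  61–85 → 25 bp
  86–103 → 18 bp
  104–132 then 1–21 → 29 + 21 = 50 bp
Sorted largest to smallest: 50, 39, 25, 18 bp.

50, 39, 25, 18 bp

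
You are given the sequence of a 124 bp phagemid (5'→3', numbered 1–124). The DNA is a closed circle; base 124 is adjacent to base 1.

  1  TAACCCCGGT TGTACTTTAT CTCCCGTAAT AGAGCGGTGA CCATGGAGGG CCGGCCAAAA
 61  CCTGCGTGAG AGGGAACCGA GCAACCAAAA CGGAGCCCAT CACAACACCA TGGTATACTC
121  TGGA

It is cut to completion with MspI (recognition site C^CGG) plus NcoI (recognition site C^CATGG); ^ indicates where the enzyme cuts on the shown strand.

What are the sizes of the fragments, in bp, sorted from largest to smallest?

MspI sites (CCGG) start at positions 6, 51.
MspI cuts after the first base of each site, so after positions 6, 51.
NcoI sites (CCATGG) start at positions 41, 108.
NcoI cuts after the first base of each site, so after positions 41, 108.
Combined cut positions: 6, 41, 51, 108.
Circular molecule, 4 cuts → 4 fragments:
  7–41 → 35 bp
  42–51 → 10 bp
  52–108 → 57 bp
  109–124 then 1–6 → 16 + 6 = 22 bp
Sorted largest to smallest: 57, 35, 22, 10 bp.

57, 35, 22, 10 bp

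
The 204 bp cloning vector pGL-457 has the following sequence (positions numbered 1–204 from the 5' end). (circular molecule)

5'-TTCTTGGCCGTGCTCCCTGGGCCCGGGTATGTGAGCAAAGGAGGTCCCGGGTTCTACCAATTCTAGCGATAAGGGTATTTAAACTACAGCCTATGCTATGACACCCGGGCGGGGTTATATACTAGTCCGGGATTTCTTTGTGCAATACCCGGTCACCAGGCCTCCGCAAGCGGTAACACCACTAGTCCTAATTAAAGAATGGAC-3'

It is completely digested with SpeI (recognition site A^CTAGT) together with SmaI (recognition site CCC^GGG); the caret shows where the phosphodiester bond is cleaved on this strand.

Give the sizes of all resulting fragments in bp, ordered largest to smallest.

SpeI sites (ACTAGT) start at positions 121, 181.
SpeI cuts after the first base of each site, so after positions 121, 181.
SmaI sites (CCCGGG) start at positions 22, 46, 104.
SmaI cuts after base 3 of each site, so after positions 24, 48, 106.
Combined cut positions: 24, 48, 106, 121, 181.
Circular molecule, 5 cuts → 5 fragments:
  25–48 → 24 bp
  49–106 → 58 bp
  107–121 → 15 bp
  122–181 → 60 bp
  182–204 then 1–24 → 23 + 24 = 47 bp
Sorted largest to smallest: 60, 58, 47, 24, 15 bp.

60, 58, 47, 24, 15 bp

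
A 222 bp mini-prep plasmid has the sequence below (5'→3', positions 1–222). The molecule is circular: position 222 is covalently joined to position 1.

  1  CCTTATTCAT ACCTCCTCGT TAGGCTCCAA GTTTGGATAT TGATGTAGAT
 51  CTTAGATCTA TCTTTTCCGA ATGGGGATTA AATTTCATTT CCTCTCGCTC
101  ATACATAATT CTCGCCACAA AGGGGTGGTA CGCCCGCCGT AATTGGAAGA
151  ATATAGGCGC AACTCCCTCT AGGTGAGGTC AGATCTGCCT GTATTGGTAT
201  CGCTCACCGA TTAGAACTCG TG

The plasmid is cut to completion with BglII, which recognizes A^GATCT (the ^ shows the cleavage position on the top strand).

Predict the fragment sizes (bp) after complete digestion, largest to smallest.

127, 88, 7 bp

BglII sites (AGATCT) start at positions 47, 54, 181.
BglII cuts after the first base of each site, so after positions 47, 54, 181.
Circular molecule, 3 cuts → 3 fragments:
  48–54 → 7 bp
  55–181 → 127 bp
  182–222 then 1–47 → 41 + 47 = 88 bp
Sorted largest to smallest: 127, 88, 7 bp.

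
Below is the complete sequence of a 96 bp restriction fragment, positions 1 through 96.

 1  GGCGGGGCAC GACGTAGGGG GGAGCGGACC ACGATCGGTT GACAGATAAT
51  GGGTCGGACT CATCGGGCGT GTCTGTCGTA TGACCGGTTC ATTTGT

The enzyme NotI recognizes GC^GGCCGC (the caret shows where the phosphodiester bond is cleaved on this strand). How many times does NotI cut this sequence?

0

No occurrence of GCGGCCGC is present in the sequence.
NotI does not cut: 0 sites.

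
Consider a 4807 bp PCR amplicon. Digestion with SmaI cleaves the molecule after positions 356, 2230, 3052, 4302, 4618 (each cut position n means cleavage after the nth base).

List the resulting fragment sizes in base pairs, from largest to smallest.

1874, 1250, 822, 356, 316, 189 bp

Linear molecule, 5 cuts → 6 fragments:
  356 − 0 = 356 bp
  2230 − 356 = 1874 bp
  3052 − 2230 = 822 bp
  4302 − 3052 = 1250 bp
  4618 − 4302 = 316 bp
  4807 − 4618 = 189 bp
Sorted largest to smallest: 1874, 1250, 822, 356, 316, 189 bp.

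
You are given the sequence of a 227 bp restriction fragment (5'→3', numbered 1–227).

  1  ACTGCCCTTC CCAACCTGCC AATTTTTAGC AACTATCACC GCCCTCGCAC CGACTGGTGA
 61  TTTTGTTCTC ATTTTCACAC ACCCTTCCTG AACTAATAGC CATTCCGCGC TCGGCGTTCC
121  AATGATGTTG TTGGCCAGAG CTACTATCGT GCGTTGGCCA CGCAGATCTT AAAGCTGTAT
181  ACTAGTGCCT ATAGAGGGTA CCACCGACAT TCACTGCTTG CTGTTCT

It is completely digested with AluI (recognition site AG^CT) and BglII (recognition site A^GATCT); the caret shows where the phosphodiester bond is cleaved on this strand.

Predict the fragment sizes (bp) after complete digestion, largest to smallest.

AluI sites (AGCT) start at positions 139, 173.
AluI cuts after base 2 of each site, so after positions 140, 174.
The BglII site (AGATCT) starts at position 164.
BglII cuts after the first base of each site, so after position 164.
Combined cut positions: 140, 164, 174.
Linear molecule, 3 cuts → 4 fragments:
  1–140 → 140 bp
  141–164 → 24 bp
  165–174 → 10 bp
  175–227 → 53 bp
Sorted largest to smallest: 140, 53, 24, 10 bp.

140, 53, 24, 10 bp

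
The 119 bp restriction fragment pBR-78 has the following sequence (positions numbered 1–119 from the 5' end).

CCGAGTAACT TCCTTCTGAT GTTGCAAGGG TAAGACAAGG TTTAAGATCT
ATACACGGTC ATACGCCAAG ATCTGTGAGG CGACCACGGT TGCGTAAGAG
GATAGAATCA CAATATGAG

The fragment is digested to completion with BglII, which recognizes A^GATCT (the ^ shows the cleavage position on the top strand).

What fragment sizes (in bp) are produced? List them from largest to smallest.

50, 45, 24 bp

BglII sites (AGATCT) start at positions 45, 69.
BglII cuts after the first base of each site, so after positions 45, 69.
Linear molecule, 2 cuts → 3 fragments:
  1–45 → 45 bp
  46–69 → 24 bp
  70–119 → 50 bp
Sorted largest to smallest: 50, 45, 24 bp.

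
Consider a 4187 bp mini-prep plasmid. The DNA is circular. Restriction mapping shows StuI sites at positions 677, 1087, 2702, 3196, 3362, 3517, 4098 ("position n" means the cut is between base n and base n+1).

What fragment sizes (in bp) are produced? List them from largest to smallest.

Circular molecule, 7 cuts → 7 fragments:
  1087 − 677 = 410 bp
  2702 − 1087 = 1615 bp
  3196 − 2702 = 494 bp
  3362 − 3196 = 166 bp
  3517 − 3362 = 155 bp
  4098 − 3517 = 581 bp
  wrap: 4187 − 4098 + 677 = 766 bp
Sorted largest to smallest: 1615, 766, 581, 494, 410, 166, 155 bp.

1615, 766, 581, 494, 410, 166, 155 bp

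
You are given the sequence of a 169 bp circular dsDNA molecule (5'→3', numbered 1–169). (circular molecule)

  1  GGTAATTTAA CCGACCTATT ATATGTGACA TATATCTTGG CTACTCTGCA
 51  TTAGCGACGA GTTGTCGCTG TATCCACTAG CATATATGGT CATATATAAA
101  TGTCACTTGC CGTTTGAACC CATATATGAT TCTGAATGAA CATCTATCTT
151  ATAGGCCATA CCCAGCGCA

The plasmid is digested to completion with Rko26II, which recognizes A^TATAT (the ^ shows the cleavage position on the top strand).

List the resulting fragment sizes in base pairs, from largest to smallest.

Rko26II sites (ATATAT) start at positions 30, 82, 92, 122.
Rko26II cuts after the first base of each site, so after positions 30, 82, 92, 122.
Circular molecule, 4 cuts → 4 fragments:
  31–82 → 52 bp
  83–92 → 10 bp
  93–122 → 30 bp
  123–169 then 1–30 → 47 + 30 = 77 bp
Sorted largest to smallest: 77, 52, 30, 10 bp.

77, 52, 30, 10 bp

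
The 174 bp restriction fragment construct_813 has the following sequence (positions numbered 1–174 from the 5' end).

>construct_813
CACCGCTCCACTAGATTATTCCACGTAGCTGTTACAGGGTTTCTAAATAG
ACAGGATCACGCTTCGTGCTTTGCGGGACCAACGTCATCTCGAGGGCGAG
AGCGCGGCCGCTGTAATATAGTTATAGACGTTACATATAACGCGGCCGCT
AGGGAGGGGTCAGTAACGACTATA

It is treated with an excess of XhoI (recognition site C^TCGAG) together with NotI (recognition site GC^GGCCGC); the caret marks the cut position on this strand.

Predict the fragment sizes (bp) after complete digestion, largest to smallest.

89, 38, 31, 16 bp

The XhoI site (CTCGAG) starts at position 89.
XhoI cuts after the first base of each site, so after position 89.
NotI sites (GCGGCCGC) start at positions 104, 142.
NotI cuts after base 2 of each site, so after positions 105, 143.
Combined cut positions: 89, 105, 143.
Linear molecule, 3 cuts → 4 fragments:
  1–89 → 89 bp
  90–105 → 16 bp
  106–143 → 38 bp
  144–174 → 31 bp
Sorted largest to smallest: 89, 38, 31, 16 bp.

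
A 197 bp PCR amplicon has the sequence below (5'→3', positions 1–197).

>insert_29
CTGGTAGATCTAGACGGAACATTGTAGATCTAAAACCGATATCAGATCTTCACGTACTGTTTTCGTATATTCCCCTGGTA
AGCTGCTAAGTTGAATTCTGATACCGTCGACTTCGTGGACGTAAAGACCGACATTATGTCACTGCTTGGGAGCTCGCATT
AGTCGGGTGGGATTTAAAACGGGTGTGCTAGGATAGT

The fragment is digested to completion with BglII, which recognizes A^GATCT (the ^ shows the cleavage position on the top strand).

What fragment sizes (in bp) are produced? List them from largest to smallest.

153, 20, 18, 6 bp

BglII sites (AGATCT) start at positions 6, 26, 44.
BglII cuts after the first base of each site, so after positions 6, 26, 44.
Linear molecule, 3 cuts → 4 fragments:
  1–6 → 6 bp
  7–26 → 20 bp
  27–44 → 18 bp
  45–197 → 153 bp
Sorted largest to smallest: 153, 20, 18, 6 bp.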